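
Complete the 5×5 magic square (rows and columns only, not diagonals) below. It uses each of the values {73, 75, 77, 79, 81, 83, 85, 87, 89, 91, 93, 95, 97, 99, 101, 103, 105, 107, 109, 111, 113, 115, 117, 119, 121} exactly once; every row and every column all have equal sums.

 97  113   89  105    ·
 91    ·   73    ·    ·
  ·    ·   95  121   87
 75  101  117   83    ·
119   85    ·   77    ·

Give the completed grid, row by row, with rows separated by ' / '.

97 113 89 105 81 / 91 107 73 99 115 / 103 79 95 121 87 / 75 101 117 83 109 / 119 85 111 77 93

The 25 entries sum to 2425, so each line sums to 2425/5 = 485.
Using row 1: 97 + 113 + 89 + 105 + ? → (1,5) = 485 − 404 = 81.
The remaining cell in row 4 is (4,5) = 485 − 376 = 109.
Column 1 needs 485; the known cells sum to 382, so (3,1) = 103.
Column 3: 89 + 73 + 95 + 117 + ? = 485, so (5,3) = 111.
The remaining cell in column 4 is (2,4) = 485 − 386 = 99.
Row 3 must total 485; the given cells sum to 406, so (3,2) = 79.
From row 5, 485 − (119 + 85 + 111 + 77) gives (5,5) = 93.
Using column 2: 113 + 79 + 101 + 85 + ? → (2,2) = 485 − 378 = 107.
Column 5: 81 + 87 + 109 + 93 + ? = 485, so (2,5) = 115.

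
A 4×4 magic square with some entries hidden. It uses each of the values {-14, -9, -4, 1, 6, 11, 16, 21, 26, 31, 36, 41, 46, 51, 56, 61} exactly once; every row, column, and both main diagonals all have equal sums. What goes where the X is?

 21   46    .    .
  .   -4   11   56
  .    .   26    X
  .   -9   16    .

The 16 entries sum to 376, so each line sums to 376/4 = 94.
Row 2 must total 94; the given cells sum to 63, so (2,1) = 31.
Column 2: 46 + (-4) + (-9) + ? = 94, so (3,2) = 61.
Using column 3: 11 + 26 + 16 + ? → (1,3) = 94 − 53 = 41.
Main diagonal needs 94; the known cells sum to 43, so (4,4) = 51.
From row 1, 94 − (21 + 46 + 41) gives (1,4) = -14.
Row 4 must total 94; the given cells sum to 58, so (4,1) = 36.
The remaining cell in column 1 is (3,1) = 94 − 88 = 6.
Using column 4: -14 + 56 + 51 + ? → (3,4) = 94 − 93 = 1.

1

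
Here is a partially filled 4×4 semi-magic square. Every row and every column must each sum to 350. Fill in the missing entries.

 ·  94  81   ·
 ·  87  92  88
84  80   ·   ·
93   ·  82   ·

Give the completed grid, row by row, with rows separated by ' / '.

90 94 81 85 / 83 87 92 88 / 84 80 95 91 / 93 89 82 86

Row 2 needs 350; the known cells sum to 267, so (2,1) = 83.
From column 1, 350 − (83 + 84 + 93) gives (1,1) = 90.
The remaining cell in column 2 is (4,2) = 350 − 261 = 89.
Using column 3: 81 + 92 + 82 + ? → (3,3) = 350 − 255 = 95.
Using row 1: 90 + 94 + 81 + ? → (1,4) = 350 − 265 = 85.
Using row 3: 84 + 80 + 95 + ? → (3,4) = 350 − 259 = 91.
The remaining cell in row 4 is (4,4) = 350 − 264 = 86.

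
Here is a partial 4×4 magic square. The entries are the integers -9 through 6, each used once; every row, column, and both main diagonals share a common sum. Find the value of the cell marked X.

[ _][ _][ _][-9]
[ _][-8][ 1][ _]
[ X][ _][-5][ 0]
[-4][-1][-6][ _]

-7

The entries are -9 through 6, which sum to -24, so each line sums to -24/4 = -6.
Using row 4: -4 + (-1) + (-6) + ? → (4,4) = -6 − (-11) = 5.
From column 3, -6 − (1 + (-5) + (-6)) gives (1,3) = 4.
Using column 4: -9 + 0 + 5 + ? → (2,4) = -6 − (-4) = -2.
Main diagonal must total -6; the given cells sum to -8, so (1,1) = 2.
Using anti-diagonal: -9 + 1 + (-4) + ? → (3,2) = -6 − (-12) = 6.
Row 1 must total -6; the given cells sum to -3, so (1,2) = -3.
Row 2: -8 + 1 + (-2) + ? = -6, so (2,1) = 3.
The remaining cell in row 3 is (3,1) = -6 − 1 = -7.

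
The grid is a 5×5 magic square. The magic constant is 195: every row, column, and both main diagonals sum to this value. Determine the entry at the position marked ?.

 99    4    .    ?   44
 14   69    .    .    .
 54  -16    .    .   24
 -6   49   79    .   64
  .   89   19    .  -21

-11

Using row 4: -6 + 49 + 79 + 64 + ? → (4,4) = 195 − 186 = 9.
Column 1 needs 195; the known cells sum to 161, so (5,1) = 34.
Using column 5: 44 + 24 + 64 + (-21) + ? → (2,5) = 195 − 111 = 84.
Main diagonal needs 195; the known cells sum to 156, so (3,3) = 39.
From anti-diagonal, 195 − (44 + 39 + 49 + 34) gives (2,4) = 29.
Row 2 must total 195; the given cells sum to 196, so (2,3) = -1.
Row 3: 54 + (-16) + 39 + 24 + ? = 195, so (3,4) = 94.
Row 5: 34 + 89 + 19 + (-21) + ? = 195, so (5,4) = 74.
Column 3: -1 + 39 + 79 + 19 + ? = 195, so (1,3) = 59.
The remaining cell in column 4 is (1,4) = 195 − 206 = -11.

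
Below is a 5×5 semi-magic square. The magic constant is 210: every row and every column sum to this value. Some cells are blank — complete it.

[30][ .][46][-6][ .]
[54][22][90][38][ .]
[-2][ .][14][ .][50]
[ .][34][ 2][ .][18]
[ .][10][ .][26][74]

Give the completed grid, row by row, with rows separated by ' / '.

30 78 46 -6 62 / 54 22 90 38 6 / -2 66 14 82 50 / 86 34 2 70 18 / 42 10 58 26 74

Row 2 needs 210; the known cells sum to 204, so (2,5) = 6.
Column 3 needs 210; the known cells sum to 152, so (5,3) = 58.
Column 5 must total 210; the given cells sum to 148, so (1,5) = 62.
Row 1 must total 210; the given cells sum to 132, so (1,2) = 78.
Row 5: 10 + 58 + 26 + 74 + ? = 210, so (5,1) = 42.
Column 1 needs 210; the known cells sum to 124, so (4,1) = 86.
The remaining cell in column 2 is (3,2) = 210 − 144 = 66.
From row 3, 210 − (-2 + 66 + 14 + 50) gives (3,4) = 82.
Row 4: 86 + 34 + 2 + 18 + ? = 210, so (4,4) = 70.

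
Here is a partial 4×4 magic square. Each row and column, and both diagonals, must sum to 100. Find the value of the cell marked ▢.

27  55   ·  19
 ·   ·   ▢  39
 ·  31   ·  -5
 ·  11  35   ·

43

The remaining cell in row 1 is (1,3) = 100 − 101 = -1.
Using column 2: 55 + 31 + 11 + ? → (2,2) = 100 − 97 = 3.
Column 4 needs 100; the known cells sum to 53, so (4,4) = 47.
The remaining cell in main diagonal is (3,3) = 100 − 77 = 23.
From row 3, 100 − (31 + 23 + (-5)) gives (3,1) = 51.
From row 4, 100 − (11 + 35 + 47) gives (4,1) = 7.
Column 1 must total 100; the given cells sum to 85, so (2,1) = 15.
The remaining cell in column 3 is (2,3) = 100 − 57 = 43.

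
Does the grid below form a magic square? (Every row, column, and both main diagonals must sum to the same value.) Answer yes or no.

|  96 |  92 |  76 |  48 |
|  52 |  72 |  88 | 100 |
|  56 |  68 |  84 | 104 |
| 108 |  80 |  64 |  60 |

Yes

Row 1: 96 + 92 + 76 + 48 = 312.
Row 2: 52 + 72 + 88 + 100 = 312.
Row 3: 56 + 68 + 84 + 104 = 312.
Row 4: 108 + 80 + 64 + 60 = 312.
Column 1: 96 + 52 + 56 + 108 = 312.
Column 2: 92 + 72 + 68 + 80 = 312.
Column 3: 76 + 88 + 84 + 64 = 312.
Column 4: 48 + 100 + 104 + 60 = 312.
Main diagonal: 96 + 72 + 84 + 60 = 312.
Anti-diagonal: 48 + 88 + 68 + 108 = 312.
All lines sum to 312.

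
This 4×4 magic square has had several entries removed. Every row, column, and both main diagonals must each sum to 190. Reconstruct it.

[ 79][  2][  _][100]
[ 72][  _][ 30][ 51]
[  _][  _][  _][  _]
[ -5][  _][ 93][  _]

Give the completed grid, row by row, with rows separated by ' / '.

Row 1: 79 + 2 + 100 + ? = 190, so (1,3) = 9.
The remaining cell in row 2 is (2,2) = 190 − 153 = 37.
The remaining cell in column 1 is (3,1) = 190 − 146 = 44.
Using column 3: 9 + 30 + 93 + ? → (3,3) = 190 − 132 = 58.
Main diagonal: 79 + 37 + 58 + ? = 190, so (4,4) = 16.
Anti-diagonal needs 190; the known cells sum to 125, so (3,2) = 65.
From row 3, 190 − (44 + 65 + 58) gives (3,4) = 23.
Row 4 needs 190; the known cells sum to 104, so (4,2) = 86.

79 2 9 100 / 72 37 30 51 / 44 65 58 23 / -5 86 93 16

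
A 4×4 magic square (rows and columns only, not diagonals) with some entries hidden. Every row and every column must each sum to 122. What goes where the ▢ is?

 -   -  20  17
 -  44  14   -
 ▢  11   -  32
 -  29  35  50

26

Row 4: 29 + 35 + 50 + ? = 122, so (4,1) = 8.
Column 2 must total 122; the given cells sum to 84, so (1,2) = 38.
From column 3, 122 − (20 + 14 + 35) gives (3,3) = 53.
Column 4 needs 122; the known cells sum to 99, so (2,4) = 23.
From row 1, 122 − (38 + 20 + 17) gives (1,1) = 47.
Using row 2: 44 + 14 + 23 + ? → (2,1) = 122 − 81 = 41.
From row 3, 122 − (11 + 53 + 32) gives (3,1) = 26.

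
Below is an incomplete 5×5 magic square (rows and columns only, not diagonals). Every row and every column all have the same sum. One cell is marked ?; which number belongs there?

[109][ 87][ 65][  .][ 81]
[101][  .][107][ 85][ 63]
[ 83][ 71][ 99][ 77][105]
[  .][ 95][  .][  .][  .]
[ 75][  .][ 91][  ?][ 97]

69

Row 3 is complete and sums to 435; that is the magic constant.
From row 1, 435 − (109 + 87 + 65 + 81) gives (1,4) = 93.
Row 2: 101 + 107 + 85 + 63 + ? = 435, so (2,2) = 79.
Column 1 must total 435; the given cells sum to 368, so (4,1) = 67.
Using column 2: 87 + 79 + 71 + 95 + ? → (5,2) = 435 − 332 = 103.
Column 3 needs 435; the known cells sum to 362, so (4,3) = 73.
Column 5 must total 435; the given cells sum to 346, so (4,5) = 89.
Row 4 needs 435; the known cells sum to 324, so (4,4) = 111.
Row 5: 75 + 103 + 91 + 97 + ? = 435, so (5,4) = 69.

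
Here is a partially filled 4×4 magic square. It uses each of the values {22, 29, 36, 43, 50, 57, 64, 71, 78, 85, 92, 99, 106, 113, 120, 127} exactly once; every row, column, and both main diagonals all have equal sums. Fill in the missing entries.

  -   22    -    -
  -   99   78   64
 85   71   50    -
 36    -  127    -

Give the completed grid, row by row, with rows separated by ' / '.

The 16 entries sum to 1192, so each line sums to 1192/4 = 298.
Using row 2: 99 + 78 + 64 + ? → (2,1) = 298 − 241 = 57.
Row 3 needs 298; the known cells sum to 206, so (3,4) = 92.
Column 1 must total 298; the given cells sum to 178, so (1,1) = 120.
The remaining cell in column 2 is (4,2) = 298 − 192 = 106.
From column 3, 298 − (78 + 50 + 127) gives (1,3) = 43.
Main diagonal needs 298; the known cells sum to 269, so (4,4) = 29.
Anti-diagonal: 78 + 71 + 36 + ? = 298, so (1,4) = 113.

120 22 43 113 / 57 99 78 64 / 85 71 50 92 / 36 106 127 29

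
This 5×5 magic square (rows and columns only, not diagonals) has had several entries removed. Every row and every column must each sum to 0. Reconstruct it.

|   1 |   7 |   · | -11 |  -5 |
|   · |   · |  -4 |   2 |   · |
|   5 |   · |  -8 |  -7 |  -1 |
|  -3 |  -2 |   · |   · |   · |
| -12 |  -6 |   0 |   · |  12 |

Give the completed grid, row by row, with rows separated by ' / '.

The remaining cell in row 1 is (1,3) = 0 − (-8) = 8.
From row 3, 0 − (5 + (-8) + (-7) + (-1)) gives (3,2) = 11.
From row 5, 0 − (-12 + (-6) + 0 + 12) gives (5,4) = 6.
From column 1, 0 − (1 + 5 + (-3) + (-12)) gives (2,1) = 9.
Column 2 must total 0; the given cells sum to 10, so (2,2) = -10.
Using column 3: 8 + (-4) + (-8) + 0 + ? → (4,3) = 0 − (-4) = 4.
The remaining cell in column 4 is (4,4) = 0 − (-10) = 10.
Row 2 must total 0; the given cells sum to -3, so (2,5) = 3.
Row 4 must total 0; the given cells sum to 9, so (4,5) = -9.

1 7 8 -11 -5 / 9 -10 -4 2 3 / 5 11 -8 -7 -1 / -3 -2 4 10 -9 / -12 -6 0 6 12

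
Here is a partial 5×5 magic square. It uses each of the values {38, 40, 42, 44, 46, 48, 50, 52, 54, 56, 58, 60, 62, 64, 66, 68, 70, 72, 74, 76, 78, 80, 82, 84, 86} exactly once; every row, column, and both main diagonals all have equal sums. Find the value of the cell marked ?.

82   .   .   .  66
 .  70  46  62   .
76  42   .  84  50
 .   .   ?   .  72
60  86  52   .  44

The 25 entries sum to 1550, so each line sums to 1550/5 = 310.
Using row 3: 76 + 42 + 84 + 50 + ? → (3,3) = 310 − 252 = 58.
Row 5 needs 310; the known cells sum to 242, so (5,4) = 68.
Column 5 needs 310; the known cells sum to 232, so (2,5) = 78.
Main diagonal: 82 + 70 + 58 + 44 + ? = 310, so (4,4) = 56.
From anti-diagonal, 310 − (66 + 62 + 58 + 60) gives (4,2) = 64.
Row 2 must total 310; the given cells sum to 256, so (2,1) = 54.
Column 1 must total 310; the given cells sum to 272, so (4,1) = 38.
Column 2: 70 + 42 + 64 + 86 + ? = 310, so (1,2) = 48.
Column 4 needs 310; the known cells sum to 270, so (1,4) = 40.
Row 1 must total 310; the given cells sum to 236, so (1,3) = 74.
Row 4 must total 310; the given cells sum to 230, so (4,3) = 80.

80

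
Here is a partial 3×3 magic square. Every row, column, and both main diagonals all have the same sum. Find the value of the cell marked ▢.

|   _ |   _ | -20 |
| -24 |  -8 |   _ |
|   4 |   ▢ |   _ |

-16

Anti-diagonal is complete and sums to -24; that is the magic constant.
Row 2: -24 + (-8) + ? = -24, so (2,3) = 8.
Column 1 needs -24; the known cells sum to -20, so (1,1) = -4.
Column 3 must total -24; the given cells sum to -12, so (3,3) = -12.
Row 1 must total -24; the given cells sum to -24, so (1,2) = 0.
Using row 3: 4 + (-12) + ? → (3,2) = -24 − (-8) = -16.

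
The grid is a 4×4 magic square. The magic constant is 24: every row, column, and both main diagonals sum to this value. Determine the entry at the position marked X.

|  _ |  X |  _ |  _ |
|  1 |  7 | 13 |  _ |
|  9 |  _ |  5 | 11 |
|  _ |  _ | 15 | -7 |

Row 2: 1 + 7 + 13 + ? = 24, so (2,4) = 3.
Row 3 must total 24; the given cells sum to 25, so (3,2) = -1.
From column 3, 24 − (13 + 5 + 15) gives (1,3) = -9.
The remaining cell in column 4 is (1,4) = 24 − 7 = 17.
The remaining cell in main diagonal is (1,1) = 24 − 5 = 19.
Anti-diagonal must total 24; the given cells sum to 29, so (4,1) = -5.
From row 1, 24 − (19 + (-9) + 17) gives (1,2) = -3.

-3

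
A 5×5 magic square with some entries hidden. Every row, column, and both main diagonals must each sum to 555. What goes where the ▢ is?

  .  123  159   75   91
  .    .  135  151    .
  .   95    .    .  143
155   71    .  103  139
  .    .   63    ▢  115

Row 1 needs 555; the known cells sum to 448, so (1,1) = 107.
Row 4 must total 555; the given cells sum to 468, so (4,3) = 87.
The remaining cell in column 3 is (3,3) = 555 − 444 = 111.
The remaining cell in column 5 is (2,5) = 555 − 488 = 67.
Main diagonal: 107 + 111 + 103 + 115 + ? = 555, so (2,2) = 119.
Anti-diagonal must total 555; the given cells sum to 424, so (5,1) = 131.
Row 2: 119 + 135 + 151 + 67 + ? = 555, so (2,1) = 83.
Column 1: 107 + 83 + 155 + 131 + ? = 555, so (3,1) = 79.
From column 2, 555 − (123 + 119 + 95 + 71) gives (5,2) = 147.
The remaining cell in row 3 is (3,4) = 555 − 428 = 127.
Row 5: 131 + 147 + 63 + 115 + ? = 555, so (5,4) = 99.

99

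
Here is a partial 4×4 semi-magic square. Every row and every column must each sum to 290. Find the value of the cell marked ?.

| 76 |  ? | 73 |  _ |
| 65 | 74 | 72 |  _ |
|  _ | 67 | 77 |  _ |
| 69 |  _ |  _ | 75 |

From row 2, 290 − (65 + 74 + 72) gives (2,4) = 79.
The remaining cell in column 1 is (3,1) = 290 − 210 = 80.
From column 3, 290 − (73 + 72 + 77) gives (4,3) = 68.
Row 3: 80 + 67 + 77 + ? = 290, so (3,4) = 66.
From row 4, 290 − (69 + 68 + 75) gives (4,2) = 78.
Column 2 needs 290; the known cells sum to 219, so (1,2) = 71.

71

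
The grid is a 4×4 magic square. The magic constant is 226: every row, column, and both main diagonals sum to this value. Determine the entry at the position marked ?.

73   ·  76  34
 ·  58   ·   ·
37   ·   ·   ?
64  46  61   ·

From row 1, 226 − (73 + 76 + 34) gives (1,2) = 43.
Row 4 needs 226; the known cells sum to 171, so (4,4) = 55.
Column 1: 73 + 37 + 64 + ? = 226, so (2,1) = 52.
The remaining cell in column 2 is (3,2) = 226 − 147 = 79.
From main diagonal, 226 − (73 + 58 + 55) gives (3,3) = 40.
Anti-diagonal must total 226; the given cells sum to 177, so (2,3) = 49.
Row 2 needs 226; the known cells sum to 159, so (2,4) = 67.
Row 3 must total 226; the given cells sum to 156, so (3,4) = 70.

70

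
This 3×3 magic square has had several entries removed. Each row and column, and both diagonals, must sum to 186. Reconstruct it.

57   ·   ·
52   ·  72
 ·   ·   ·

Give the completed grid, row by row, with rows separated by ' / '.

57 82 47 / 52 62 72 / 77 42 67

Row 2 needs 186; the known cells sum to 124, so (2,2) = 62.
The remaining cell in column 1 is (3,1) = 186 − 109 = 77.
The remaining cell in main diagonal is (3,3) = 186 − 119 = 67.
Anti-diagonal needs 186; the known cells sum to 139, so (1,3) = 47.
Row 1 must total 186; the given cells sum to 104, so (1,2) = 82.
Row 3 must total 186; the given cells sum to 144, so (3,2) = 42.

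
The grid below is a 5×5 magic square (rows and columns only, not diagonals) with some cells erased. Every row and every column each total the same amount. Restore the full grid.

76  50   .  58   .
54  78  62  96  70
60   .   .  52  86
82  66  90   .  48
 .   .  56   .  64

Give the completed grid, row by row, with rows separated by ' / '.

Row 2 is already complete: 54 + 78 + 62 + 96 + 70 = 360, so that is the magic constant.
Row 4 must total 360; the given cells sum to 286, so (4,4) = 74.
Using column 1: 76 + 54 + 60 + 82 + ? → (5,1) = 360 − 272 = 88.
Column 4: 58 + 96 + 52 + 74 + ? = 360, so (5,4) = 80.
From column 5, 360 − (70 + 86 + 48 + 64) gives (1,5) = 92.
Row 1 needs 360; the known cells sum to 276, so (1,3) = 84.
Row 5 needs 360; the known cells sum to 288, so (5,2) = 72.
From column 2, 360 − (50 + 78 + 66 + 72) gives (3,2) = 94.
The remaining cell in column 3 is (3,3) = 360 − 292 = 68.

76 50 84 58 92 / 54 78 62 96 70 / 60 94 68 52 86 / 82 66 90 74 48 / 88 72 56 80 64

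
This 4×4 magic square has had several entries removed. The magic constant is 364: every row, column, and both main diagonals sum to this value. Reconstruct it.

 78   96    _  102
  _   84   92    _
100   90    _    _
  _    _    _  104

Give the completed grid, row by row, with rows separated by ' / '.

From row 1, 364 − (78 + 96 + 102) gives (1,3) = 88.
From column 2, 364 − (96 + 84 + 90) gives (4,2) = 94.
From main diagonal, 364 − (78 + 84 + 104) gives (3,3) = 98.
Anti-diagonal: 102 + 92 + 90 + ? = 364, so (4,1) = 80.
From row 3, 364 − (100 + 90 + 98) gives (3,4) = 76.
Row 4 must total 364; the given cells sum to 278, so (4,3) = 86.
Column 1: 78 + 100 + 80 + ? = 364, so (2,1) = 106.
From column 4, 364 − (102 + 76 + 104) gives (2,4) = 82.

78 96 88 102 / 106 84 92 82 / 100 90 98 76 / 80 94 86 104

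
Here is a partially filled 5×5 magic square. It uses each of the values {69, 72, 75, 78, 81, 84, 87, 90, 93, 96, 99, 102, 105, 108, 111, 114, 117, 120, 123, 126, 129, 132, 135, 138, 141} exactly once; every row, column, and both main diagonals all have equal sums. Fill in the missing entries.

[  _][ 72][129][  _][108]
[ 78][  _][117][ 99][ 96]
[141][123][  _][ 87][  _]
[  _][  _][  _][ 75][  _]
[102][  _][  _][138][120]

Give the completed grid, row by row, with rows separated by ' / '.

The 25 entries sum to 2625, so each line sums to 2625/5 = 525.
The remaining cell in row 2 is (2,2) = 525 − 390 = 135.
Column 4: 99 + 87 + 75 + 138 + ? = 525, so (1,4) = 126.
Using row 1: 72 + 129 + 126 + 108 + ? → (1,1) = 525 − 435 = 90.
Column 1 must total 525; the given cells sum to 411, so (4,1) = 114.
Main diagonal: 90 + 135 + 75 + 120 + ? = 525, so (3,3) = 105.
Using anti-diagonal: 108 + 99 + 105 + 102 + ? → (4,2) = 525 − 414 = 111.
From row 3, 525 − (141 + 123 + 105 + 87) gives (3,5) = 69.
The remaining cell in column 2 is (5,2) = 525 − 441 = 84.
From column 5, 525 − (108 + 96 + 69 + 120) gives (4,5) = 132.
The remaining cell in row 4 is (4,3) = 525 − 432 = 93.
Row 5 must total 525; the given cells sum to 444, so (5,3) = 81.

90 72 129 126 108 / 78 135 117 99 96 / 141 123 105 87 69 / 114 111 93 75 132 / 102 84 81 138 120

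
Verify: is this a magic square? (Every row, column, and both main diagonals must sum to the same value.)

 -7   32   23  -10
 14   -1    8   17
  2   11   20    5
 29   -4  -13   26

Row 1: -7 + 32 + 23 + (-10) = 38.
Row 2: 14 + (-1) + 8 + 17 = 38.
Row 3: 2 + 11 + 20 + 5 = 38.
Row 4: 29 + (-4) + (-13) + 26 = 38.
Column 1: -7 + 14 + 2 + 29 = 38.
Column 2: 32 + (-1) + 11 + (-4) = 38.
Column 3: 23 + 8 + 20 + (-13) = 38.
Column 4: -10 + 17 + 5 + 26 = 38.
Main diagonal: -7 + (-1) + 20 + 26 = 38.
Anti-diagonal: -10 + 8 + 11 + 29 = 38.
All lines sum to 38.

Yes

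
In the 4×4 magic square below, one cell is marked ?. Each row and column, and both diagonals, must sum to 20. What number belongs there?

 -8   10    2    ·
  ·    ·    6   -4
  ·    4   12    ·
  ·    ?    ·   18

8

From row 1, 20 − (-8 + 10 + 2) gives (1,4) = 16.
Using column 3: 2 + 6 + 12 + ? → (4,3) = 20 − 20 = 0.
The remaining cell in column 4 is (3,4) = 20 − 30 = -10.
The remaining cell in main diagonal is (2,2) = 20 − 22 = -2.
Using anti-diagonal: 16 + 6 + 4 + ? → (4,1) = 20 − 26 = -6.
Row 2: -2 + 6 + (-4) + ? = 20, so (2,1) = 20.
From row 3, 20 − (4 + 12 + (-10)) gives (3,1) = 14.
The remaining cell in row 4 is (4,2) = 20 − 12 = 8.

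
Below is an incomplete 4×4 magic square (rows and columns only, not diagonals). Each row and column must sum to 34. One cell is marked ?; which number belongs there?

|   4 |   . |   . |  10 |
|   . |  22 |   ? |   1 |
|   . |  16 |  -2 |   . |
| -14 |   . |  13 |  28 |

From row 4, 34 − (-14 + 13 + 28) gives (4,2) = 7.
Column 2 needs 34; the known cells sum to 45, so (1,2) = -11.
Using column 4: 10 + 1 + 28 + ? → (3,4) = 34 − 39 = -5.
Row 1 needs 34; the known cells sum to 3, so (1,3) = 31.
Using row 3: 16 + (-2) + (-5) + ? → (3,1) = 34 − 9 = 25.
The remaining cell in column 1 is (2,1) = 34 − 15 = 19.
Column 3 must total 34; the given cells sum to 42, so (2,3) = -8.

-8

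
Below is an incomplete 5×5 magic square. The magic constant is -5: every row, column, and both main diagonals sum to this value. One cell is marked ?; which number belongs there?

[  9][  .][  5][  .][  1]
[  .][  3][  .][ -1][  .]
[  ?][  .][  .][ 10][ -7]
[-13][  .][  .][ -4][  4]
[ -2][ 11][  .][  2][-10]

6

Row 5 must total -5; the given cells sum to 1, so (5,3) = -6.
The remaining cell in column 4 is (1,4) = -5 − 7 = -12.
Using column 5: 1 + (-7) + 4 + (-10) + ? → (2,5) = -5 − (-12) = 7.
From main diagonal, -5 − (9 + 3 + (-4) + (-10)) gives (3,3) = -3.
Anti-diagonal: 1 + (-1) + (-3) + (-2) + ? = -5, so (4,2) = 0.
From row 1, -5 − (9 + 5 + (-12) + 1) gives (1,2) = -8.
Using row 4: -13 + 0 + (-4) + 4 + ? → (4,3) = -5 − (-13) = 8.
Using column 2: -8 + 3 + 0 + 11 + ? → (3,2) = -5 − 6 = -11.
Column 3 needs -5; the known cells sum to 4, so (2,3) = -9.
From row 2, -5 − (3 + (-9) + (-1) + 7) gives (2,1) = -5.
From row 3, -5 − (-11 + (-3) + 10 + (-7)) gives (3,1) = 6.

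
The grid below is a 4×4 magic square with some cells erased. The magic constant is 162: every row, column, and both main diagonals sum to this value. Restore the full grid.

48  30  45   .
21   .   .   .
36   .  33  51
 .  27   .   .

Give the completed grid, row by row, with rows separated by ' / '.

48 30 45 39 / 21 63 24 54 / 36 42 33 51 / 57 27 60 18

Row 1: 48 + 30 + 45 + ? = 162, so (1,4) = 39.
From row 3, 162 − (36 + 33 + 51) gives (3,2) = 42.
Column 1: 48 + 21 + 36 + ? = 162, so (4,1) = 57.
Column 2 needs 162; the known cells sum to 99, so (2,2) = 63.
Main diagonal needs 162; the known cells sum to 144, so (4,4) = 18.
Anti-diagonal needs 162; the known cells sum to 138, so (2,3) = 24.
Row 2: 21 + 63 + 24 + ? = 162, so (2,4) = 54.
Using row 4: 57 + 27 + 18 + ? → (4,3) = 162 − 102 = 60.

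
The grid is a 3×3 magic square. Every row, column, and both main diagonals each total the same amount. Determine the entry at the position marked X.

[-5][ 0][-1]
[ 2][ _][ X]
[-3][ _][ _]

Row 1 is complete and sums to -6; that is the magic constant.
Anti-diagonal: -1 + (-3) + ? = -6, so (2,2) = -2.
Row 2 must total -6; the given cells sum to 0, so (2,3) = -6.

-6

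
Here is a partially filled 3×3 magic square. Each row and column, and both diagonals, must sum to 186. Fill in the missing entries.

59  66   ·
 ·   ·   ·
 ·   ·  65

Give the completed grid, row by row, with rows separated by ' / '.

59 66 61 / 64 62 60 / 63 58 65

The remaining cell in row 1 is (1,3) = 186 − 125 = 61.
From column 3, 186 − (61 + 65) gives (2,3) = 60.
Main diagonal: 59 + 65 + ? = 186, so (2,2) = 62.
From anti-diagonal, 186 − (61 + 62) gives (3,1) = 63.
From row 2, 186 − (62 + 60) gives (2,1) = 64.
Row 3 must total 186; the given cells sum to 128, so (3,2) = 58.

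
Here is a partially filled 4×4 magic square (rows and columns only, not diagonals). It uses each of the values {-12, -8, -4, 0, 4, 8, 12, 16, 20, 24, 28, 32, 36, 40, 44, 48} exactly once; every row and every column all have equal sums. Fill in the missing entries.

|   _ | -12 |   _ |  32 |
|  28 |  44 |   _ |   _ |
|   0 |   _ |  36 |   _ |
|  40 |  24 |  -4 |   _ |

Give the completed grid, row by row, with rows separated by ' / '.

4 -12 48 32 / 28 44 -8 8 / 0 16 36 20 / 40 24 -4 12

The 16 entries sum to 288, so each line sums to 288/4 = 72.
From row 4, 72 − (40 + 24 + (-4)) gives (4,4) = 12.
Column 1: 28 + 0 + 40 + ? = 72, so (1,1) = 4.
Column 2: -12 + 44 + 24 + ? = 72, so (3,2) = 16.
Using row 1: 4 + (-12) + 32 + ? → (1,3) = 72 − 24 = 48.
Row 3 needs 72; the known cells sum to 52, so (3,4) = 20.
Using column 3: 48 + 36 + (-4) + ? → (2,3) = 72 − 80 = -8.
Using column 4: 32 + 20 + 12 + ? → (2,4) = 72 − 64 = 8.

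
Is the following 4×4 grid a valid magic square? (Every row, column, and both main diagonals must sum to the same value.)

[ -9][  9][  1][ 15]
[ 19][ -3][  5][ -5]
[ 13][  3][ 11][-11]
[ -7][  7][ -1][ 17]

Yes

Row 1: -9 + 9 + 1 + 15 = 16.
Row 2: 19 + (-3) + 5 + (-5) = 16.
Row 3: 13 + 3 + 11 + (-11) = 16.
Row 4: -7 + 7 + (-1) + 17 = 16.
Column 1: -9 + 19 + 13 + (-7) = 16.
Column 2: 9 + (-3) + 3 + 7 = 16.
Column 3: 1 + 5 + 11 + (-1) = 16.
Column 4: 15 + (-5) + (-11) + 17 = 16.
Main diagonal: -9 + (-3) + 11 + 17 = 16.
Anti-diagonal: 15 + 5 + 3 + (-7) = 16.
All lines sum to 16.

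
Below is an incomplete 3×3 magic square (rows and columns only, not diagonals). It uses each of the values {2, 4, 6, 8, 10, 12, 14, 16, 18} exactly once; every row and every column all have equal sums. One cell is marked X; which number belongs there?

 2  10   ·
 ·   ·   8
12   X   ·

14

The 9 entries sum to 90, so each line sums to 90/3 = 30.
Row 1 must total 30; the given cells sum to 12, so (1,3) = 18.
From column 1, 30 − (2 + 12) gives (2,1) = 16.
Column 3 must total 30; the given cells sum to 26, so (3,3) = 4.
Using row 2: 16 + 8 + ? → (2,2) = 30 − 24 = 6.
The remaining cell in row 3 is (3,2) = 30 − 16 = 14.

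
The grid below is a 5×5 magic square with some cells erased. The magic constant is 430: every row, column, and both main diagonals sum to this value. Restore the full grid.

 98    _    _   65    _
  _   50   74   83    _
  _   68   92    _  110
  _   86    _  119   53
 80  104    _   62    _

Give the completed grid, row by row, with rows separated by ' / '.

Column 2 must total 430; the given cells sum to 308, so (1,2) = 122.
Column 4 needs 430; the known cells sum to 329, so (3,4) = 101.
Main diagonal must total 430; the given cells sum to 359, so (5,5) = 71.
The remaining cell in anti-diagonal is (1,5) = 430 − 341 = 89.
Row 1: 98 + 122 + 65 + 89 + ? = 430, so (1,3) = 56.
From row 3, 430 − (68 + 92 + 101 + 110) gives (3,1) = 59.
Row 5: 80 + 104 + 62 + 71 + ? = 430, so (5,3) = 113.
Column 3 needs 430; the known cells sum to 335, so (4,3) = 95.
The remaining cell in column 5 is (2,5) = 430 − 323 = 107.
The remaining cell in row 2 is (2,1) = 430 − 314 = 116.
Using row 4: 86 + 95 + 119 + 53 + ? → (4,1) = 430 − 353 = 77.

98 122 56 65 89 / 116 50 74 83 107 / 59 68 92 101 110 / 77 86 95 119 53 / 80 104 113 62 71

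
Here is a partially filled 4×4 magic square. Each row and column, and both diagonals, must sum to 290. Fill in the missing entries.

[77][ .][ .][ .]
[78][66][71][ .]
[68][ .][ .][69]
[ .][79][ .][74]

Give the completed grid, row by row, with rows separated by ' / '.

77 65 76 72 / 78 66 71 75 / 68 80 73 69 / 67 79 70 74

Row 2 must total 290; the given cells sum to 215, so (2,4) = 75.
Column 1 must total 290; the given cells sum to 223, so (4,1) = 67.
Column 4 needs 290; the known cells sum to 218, so (1,4) = 72.
Main diagonal needs 290; the known cells sum to 217, so (3,3) = 73.
Using anti-diagonal: 72 + 71 + 67 + ? → (3,2) = 290 − 210 = 80.
Row 4 needs 290; the known cells sum to 220, so (4,3) = 70.
Column 2 must total 290; the given cells sum to 225, so (1,2) = 65.
The remaining cell in column 3 is (1,3) = 290 − 214 = 76.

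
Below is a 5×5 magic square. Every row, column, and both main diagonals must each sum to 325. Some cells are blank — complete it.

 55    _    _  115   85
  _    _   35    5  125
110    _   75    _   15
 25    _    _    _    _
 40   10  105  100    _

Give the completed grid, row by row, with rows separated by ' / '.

Row 5 needs 325; the known cells sum to 255, so (5,5) = 70.
Column 1 needs 325; the known cells sum to 230, so (2,1) = 95.
Column 5 needs 325; the known cells sum to 295, so (4,5) = 30.
The remaining cell in anti-diagonal is (4,2) = 325 − 205 = 120.
From row 2, 325 − (95 + 35 + 5 + 125) gives (2,2) = 65.
Main diagonal: 55 + 65 + 75 + 70 + ? = 325, so (4,4) = 60.
Row 4 must total 325; the given cells sum to 235, so (4,3) = 90.
From column 3, 325 − (35 + 75 + 90 + 105) gives (1,3) = 20.
Column 4 needs 325; the known cells sum to 280, so (3,4) = 45.
Row 1: 55 + 20 + 115 + 85 + ? = 325, so (1,2) = 50.
Row 3 needs 325; the known cells sum to 245, so (3,2) = 80.

55 50 20 115 85 / 95 65 35 5 125 / 110 80 75 45 15 / 25 120 90 60 30 / 40 10 105 100 70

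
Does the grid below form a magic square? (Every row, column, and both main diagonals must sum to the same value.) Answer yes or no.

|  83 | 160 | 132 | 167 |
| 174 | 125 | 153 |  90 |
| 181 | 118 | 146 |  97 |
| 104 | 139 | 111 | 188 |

Yes

Row 1: 83 + 160 + 132 + 167 = 542.
Row 2: 174 + 125 + 153 + 90 = 542.
Row 3: 181 + 118 + 146 + 97 = 542.
Row 4: 104 + 139 + 111 + 188 = 542.
Column 1: 83 + 174 + 181 + 104 = 542.
Column 2: 160 + 125 + 118 + 139 = 542.
Column 3: 132 + 153 + 146 + 111 = 542.
Column 4: 167 + 90 + 97 + 188 = 542.
Main diagonal: 83 + 125 + 146 + 188 = 542.
Anti-diagonal: 167 + 153 + 118 + 104 = 542.
All lines sum to 542.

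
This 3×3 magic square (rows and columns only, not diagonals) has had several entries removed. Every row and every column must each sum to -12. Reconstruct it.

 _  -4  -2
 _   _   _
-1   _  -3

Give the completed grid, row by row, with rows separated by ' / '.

Row 1 must total -12; the given cells sum to -6, so (1,1) = -6.
From row 3, -12 − (-1 + (-3)) gives (3,2) = -8.
From column 1, -12 − (-6 + (-1)) gives (2,1) = -5.
From column 2, -12 − (-4 + (-8)) gives (2,2) = 0.
Column 3 must total -12; the given cells sum to -5, so (2,3) = -7.

-6 -4 -2 / -5 0 -7 / -1 -8 -3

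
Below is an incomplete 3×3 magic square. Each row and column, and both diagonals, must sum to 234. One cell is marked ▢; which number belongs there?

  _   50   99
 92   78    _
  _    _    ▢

71

Row 1 must total 234; the given cells sum to 149, so (1,1) = 85.
The remaining cell in row 2 is (2,3) = 234 − 170 = 64.
The remaining cell in column 1 is (3,1) = 234 − 177 = 57.
Column 2 must total 234; the given cells sum to 128, so (3,2) = 106.
Column 3 must total 234; the given cells sum to 163, so (3,3) = 71.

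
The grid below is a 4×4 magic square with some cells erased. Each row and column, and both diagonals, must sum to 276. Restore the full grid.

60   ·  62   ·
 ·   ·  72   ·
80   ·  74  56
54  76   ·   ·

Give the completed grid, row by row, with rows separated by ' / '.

60 70 62 84 / 82 64 72 58 / 80 66 74 56 / 54 76 68 78

Row 3 must total 276; the given cells sum to 210, so (3,2) = 66.
From column 1, 276 − (60 + 80 + 54) gives (2,1) = 82.
Column 3 needs 276; the known cells sum to 208, so (4,3) = 68.
Anti-diagonal: 72 + 66 + 54 + ? = 276, so (1,4) = 84.
Row 1 needs 276; the known cells sum to 206, so (1,2) = 70.
From row 4, 276 − (54 + 76 + 68) gives (4,4) = 78.
Column 2 must total 276; the given cells sum to 212, so (2,2) = 64.
Column 4 must total 276; the given cells sum to 218, so (2,4) = 58.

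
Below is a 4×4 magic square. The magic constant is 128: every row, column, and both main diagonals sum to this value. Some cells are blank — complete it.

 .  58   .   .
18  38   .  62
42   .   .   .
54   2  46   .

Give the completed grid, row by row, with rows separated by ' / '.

14 58 22 34 / 18 38 10 62 / 42 30 50 6 / 54 2 46 26

The remaining cell in row 2 is (2,3) = 128 − 118 = 10.
Using row 4: 54 + 2 + 46 + ? → (4,4) = 128 − 102 = 26.
Using column 1: 18 + 42 + 54 + ? → (1,1) = 128 − 114 = 14.
Column 2: 58 + 38 + 2 + ? = 128, so (3,2) = 30.
From main diagonal, 128 − (14 + 38 + 26) gives (3,3) = 50.
The remaining cell in anti-diagonal is (1,4) = 128 − 94 = 34.
The remaining cell in row 1 is (1,3) = 128 − 106 = 22.
Row 3 needs 128; the known cells sum to 122, so (3,4) = 6.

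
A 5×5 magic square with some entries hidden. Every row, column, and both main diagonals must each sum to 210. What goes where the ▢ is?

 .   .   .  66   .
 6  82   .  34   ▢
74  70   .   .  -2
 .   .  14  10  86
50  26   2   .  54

30

Row 5 needs 210; the known cells sum to 132, so (5,4) = 78.
Column 4: 66 + 34 + 10 + 78 + ? = 210, so (3,4) = 22.
Row 3: 74 + 70 + 22 + (-2) + ? = 210, so (3,3) = 46.
The remaining cell in main diagonal is (1,1) = 210 − 192 = 18.
From column 1, 210 − (18 + 6 + 74 + 50) gives (4,1) = 62.
Row 4: 62 + 14 + 10 + 86 + ? = 210, so (4,2) = 38.
Column 2: 82 + 70 + 38 + 26 + ? = 210, so (1,2) = -6.
From anti-diagonal, 210 − (34 + 46 + 38 + 50) gives (1,5) = 42.
Row 1 must total 210; the given cells sum to 120, so (1,3) = 90.
Using column 3: 90 + 46 + 14 + 2 + ? → (2,3) = 210 − 152 = 58.
Column 5 needs 210; the known cells sum to 180, so (2,5) = 30.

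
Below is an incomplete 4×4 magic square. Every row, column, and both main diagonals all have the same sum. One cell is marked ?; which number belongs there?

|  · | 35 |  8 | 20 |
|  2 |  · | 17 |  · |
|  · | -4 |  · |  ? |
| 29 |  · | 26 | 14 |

Anti-diagonal is complete and sums to 62; that is the magic constant.
From row 1, 62 − (35 + 8 + 20) gives (1,1) = -1.
Using row 4: 29 + 26 + 14 + ? → (4,2) = 62 − 69 = -7.
The remaining cell in column 1 is (3,1) = 62 − 30 = 32.
Column 2: 35 + (-4) + (-7) + ? = 62, so (2,2) = 38.
The remaining cell in column 3 is (3,3) = 62 − 51 = 11.
Row 2 needs 62; the known cells sum to 57, so (2,4) = 5.
From row 3, 62 − (32 + (-4) + 11) gives (3,4) = 23.

23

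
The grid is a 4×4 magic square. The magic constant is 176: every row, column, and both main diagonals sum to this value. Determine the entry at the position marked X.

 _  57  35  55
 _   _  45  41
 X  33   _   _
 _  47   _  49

53

Row 1 must total 176; the given cells sum to 147, so (1,1) = 29.
Column 2: 57 + 33 + 47 + ? = 176, so (2,2) = 39.
The remaining cell in column 4 is (3,4) = 176 − 145 = 31.
Main diagonal must total 176; the given cells sum to 117, so (3,3) = 59.
Anti-diagonal needs 176; the known cells sum to 133, so (4,1) = 43.
Row 2 needs 176; the known cells sum to 125, so (2,1) = 51.
Row 3 needs 176; the known cells sum to 123, so (3,1) = 53.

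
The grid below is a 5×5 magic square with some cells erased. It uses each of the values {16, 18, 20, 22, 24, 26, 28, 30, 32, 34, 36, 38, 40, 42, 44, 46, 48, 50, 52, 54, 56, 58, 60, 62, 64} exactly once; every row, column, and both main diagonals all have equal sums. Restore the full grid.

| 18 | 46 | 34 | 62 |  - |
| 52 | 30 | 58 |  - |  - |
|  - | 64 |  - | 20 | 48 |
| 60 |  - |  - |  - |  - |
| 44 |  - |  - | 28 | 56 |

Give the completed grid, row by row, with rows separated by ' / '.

18 46 34 62 40 / 52 30 58 36 24 / 26 64 42 20 48 / 60 38 16 54 32 / 44 22 50 28 56

The 25 entries sum to 1000, so each line sums to 1000/5 = 200.
Using row 1: 18 + 46 + 34 + 62 + ? → (1,5) = 200 − 160 = 40.
Column 1 needs 200; the known cells sum to 174, so (3,1) = 26.
Using row 3: 26 + 64 + 20 + 48 + ? → (3,3) = 200 − 158 = 42.
From main diagonal, 200 − (18 + 30 + 42 + 56) gives (4,4) = 54.
Column 4: 62 + 20 + 54 + 28 + ? = 200, so (2,4) = 36.
Using anti-diagonal: 40 + 36 + 42 + 44 + ? → (4,2) = 200 − 162 = 38.
The remaining cell in row 2 is (2,5) = 200 − 176 = 24.
The remaining cell in column 2 is (5,2) = 200 − 178 = 22.
Column 5 must total 200; the given cells sum to 168, so (4,5) = 32.
The remaining cell in row 4 is (4,3) = 200 − 184 = 16.
Row 5: 44 + 22 + 28 + 56 + ? = 200, so (5,3) = 50.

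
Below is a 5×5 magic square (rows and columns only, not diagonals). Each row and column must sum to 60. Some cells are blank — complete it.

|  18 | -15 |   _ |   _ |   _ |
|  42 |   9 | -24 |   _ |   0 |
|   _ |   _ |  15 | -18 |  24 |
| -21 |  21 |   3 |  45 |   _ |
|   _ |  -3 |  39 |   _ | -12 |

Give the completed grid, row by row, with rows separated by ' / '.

18 -15 27 -6 36 / 42 9 -24 33 0 / -9 48 15 -18 24 / -21 21 3 45 12 / 30 -3 39 6 -12

Row 2 must total 60; the given cells sum to 27, so (2,4) = 33.
Using row 4: -21 + 21 + 3 + 45 + ? → (4,5) = 60 − 48 = 12.
Column 2 needs 60; the known cells sum to 12, so (3,2) = 48.
Using column 3: -24 + 15 + 3 + 39 + ? → (1,3) = 60 − 33 = 27.
Column 5 must total 60; the given cells sum to 24, so (1,5) = 36.
From row 1, 60 − (18 + (-15) + 27 + 36) gives (1,4) = -6.
From row 3, 60 − (48 + 15 + (-18) + 24) gives (3,1) = -9.
Using column 1: 18 + 42 + (-9) + (-21) + ? → (5,1) = 60 − 30 = 30.
Column 4 must total 60; the given cells sum to 54, so (5,4) = 6.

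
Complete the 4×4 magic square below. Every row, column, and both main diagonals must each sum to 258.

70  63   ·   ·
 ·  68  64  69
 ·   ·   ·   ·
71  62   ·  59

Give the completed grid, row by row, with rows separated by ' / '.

Row 2: 68 + 64 + 69 + ? = 258, so (2,1) = 57.
Row 4 needs 258; the known cells sum to 192, so (4,3) = 66.
Column 1: 70 + 57 + 71 + ? = 258, so (3,1) = 60.
Using column 2: 63 + 68 + 62 + ? → (3,2) = 258 − 193 = 65.
The remaining cell in main diagonal is (3,3) = 258 − 197 = 61.
Anti-diagonal needs 258; the known cells sum to 200, so (1,4) = 58.
Row 1 must total 258; the given cells sum to 191, so (1,3) = 67.
Using row 3: 60 + 65 + 61 + ? → (3,4) = 258 − 186 = 72.

70 63 67 58 / 57 68 64 69 / 60 65 61 72 / 71 62 66 59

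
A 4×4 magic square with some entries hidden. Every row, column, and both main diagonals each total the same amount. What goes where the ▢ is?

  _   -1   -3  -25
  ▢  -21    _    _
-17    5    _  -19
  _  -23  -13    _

Column 2 is complete and sums to -40; that is the magic constant.
Using row 1: -1 + (-3) + (-25) + ? → (1,1) = -40 − (-29) = -11.
Row 3 must total -40; the given cells sum to -31, so (3,3) = -9.
The remaining cell in column 3 is (2,3) = -40 − (-25) = -15.
Main diagonal must total -40; the given cells sum to -41, so (4,4) = 1.
Anti-diagonal needs -40; the known cells sum to -35, so (4,1) = -5.
Column 1 needs -40; the known cells sum to -33, so (2,1) = -7.

-7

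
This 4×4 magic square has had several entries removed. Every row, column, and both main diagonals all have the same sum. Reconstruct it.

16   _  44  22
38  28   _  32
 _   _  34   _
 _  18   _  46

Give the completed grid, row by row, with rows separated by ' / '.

Main diagonal is already complete: 16 + 28 + 34 + 46 = 124, so that is the magic constant.
Row 1 must total 124; the given cells sum to 82, so (1,2) = 42.
The remaining cell in row 2 is (2,3) = 124 − 98 = 26.
The remaining cell in column 2 is (3,2) = 124 − 88 = 36.
Column 3 must total 124; the given cells sum to 104, so (4,3) = 20.
Column 4: 22 + 32 + 46 + ? = 124, so (3,4) = 24.
Using anti-diagonal: 22 + 26 + 36 + ? → (4,1) = 124 − 84 = 40.
Row 3 must total 124; the given cells sum to 94, so (3,1) = 30.

16 42 44 22 / 38 28 26 32 / 30 36 34 24 / 40 18 20 46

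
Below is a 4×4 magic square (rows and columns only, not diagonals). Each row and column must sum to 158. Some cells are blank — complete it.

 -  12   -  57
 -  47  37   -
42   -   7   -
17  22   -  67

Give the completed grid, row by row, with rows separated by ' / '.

The remaining cell in row 4 is (4,3) = 158 − 106 = 52.
Column 2: 12 + 47 + 22 + ? = 158, so (3,2) = 77.
Column 3 needs 158; the known cells sum to 96, so (1,3) = 62.
Row 1 must total 158; the given cells sum to 131, so (1,1) = 27.
Row 3 needs 158; the known cells sum to 126, so (3,4) = 32.
The remaining cell in column 1 is (2,1) = 158 − 86 = 72.
Column 4 must total 158; the given cells sum to 156, so (2,4) = 2.

27 12 62 57 / 72 47 37 2 / 42 77 7 32 / 17 22 52 67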